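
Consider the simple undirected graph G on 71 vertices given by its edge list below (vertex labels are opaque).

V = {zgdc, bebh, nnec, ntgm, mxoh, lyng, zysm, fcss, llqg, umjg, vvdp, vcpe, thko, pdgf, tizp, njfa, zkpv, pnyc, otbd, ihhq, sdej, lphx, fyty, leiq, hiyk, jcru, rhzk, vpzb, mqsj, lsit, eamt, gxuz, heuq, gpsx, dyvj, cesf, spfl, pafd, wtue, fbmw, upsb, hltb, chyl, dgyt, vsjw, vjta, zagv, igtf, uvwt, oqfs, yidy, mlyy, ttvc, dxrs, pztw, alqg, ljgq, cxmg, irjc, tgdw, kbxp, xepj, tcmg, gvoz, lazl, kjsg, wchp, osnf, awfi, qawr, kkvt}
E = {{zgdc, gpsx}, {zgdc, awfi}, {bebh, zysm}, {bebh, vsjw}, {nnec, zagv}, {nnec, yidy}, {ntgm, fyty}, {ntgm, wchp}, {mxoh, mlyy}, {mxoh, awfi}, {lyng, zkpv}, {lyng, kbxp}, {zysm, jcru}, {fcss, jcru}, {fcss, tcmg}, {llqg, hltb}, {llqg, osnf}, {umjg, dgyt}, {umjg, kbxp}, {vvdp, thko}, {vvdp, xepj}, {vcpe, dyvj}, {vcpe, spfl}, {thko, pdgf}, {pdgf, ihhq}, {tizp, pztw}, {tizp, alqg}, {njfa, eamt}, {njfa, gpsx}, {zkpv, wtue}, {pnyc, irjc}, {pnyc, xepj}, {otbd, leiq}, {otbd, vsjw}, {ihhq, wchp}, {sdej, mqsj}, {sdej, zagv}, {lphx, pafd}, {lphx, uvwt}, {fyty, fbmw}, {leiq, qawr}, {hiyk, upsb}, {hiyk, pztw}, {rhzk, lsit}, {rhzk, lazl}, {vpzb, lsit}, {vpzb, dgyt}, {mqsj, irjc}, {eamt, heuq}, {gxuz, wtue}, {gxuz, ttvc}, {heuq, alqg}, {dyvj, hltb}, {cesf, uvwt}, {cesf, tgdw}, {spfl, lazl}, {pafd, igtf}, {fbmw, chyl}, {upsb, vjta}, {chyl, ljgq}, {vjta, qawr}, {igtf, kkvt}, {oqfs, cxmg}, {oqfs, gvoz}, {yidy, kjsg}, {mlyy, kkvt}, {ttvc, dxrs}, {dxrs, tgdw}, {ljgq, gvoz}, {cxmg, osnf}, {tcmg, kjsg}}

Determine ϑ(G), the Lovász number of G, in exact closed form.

71*cos(pi/71)/(cos(pi/71) + 1)

Vertex vvdp has 2 neighbors: thko, xepj.
N(tcmg) = {fcss, kjsg}, |N(tcmg)| = 2.
Vertex spfl has 2 neighbors: vcpe, lazl.
Vertex rhzk has 2 neighbors: lsit, lazl.
2-regular, N=71; connected 2-regular on 71 ⇒ C_{71}.
The 36 distinct eigenvalues: [2.0, 1.992, 1.969, 1.93, 1.876, 1.807, 1.725, 1.628, 1.519, 1.398, 1.267, 1.125, 0.974, 0.816, 0.652, 0.482, 0.308, 0.133, -0.044, -0.221, -0.396, -0.567, -0.735, -0.896, -1.051, -1.197, -1.334, -1.46, -1.575, -1.678, -1.768, -1.843, -1.905, -1.951, -1.982, -1.998].
With N=71: ϑ(G) = 71·(-(-1)*2*cos(pi/71))/(2−(-2*cos(pi/71))) = 71*cos(pi/71)/(cos(pi/71) + 1).
≈ 35.482618 (to 6 d.p.).
Sandwich: α(G)=35 ≤ ϑ(G)=71*cos(pi/71)/(cos(pi/71) + 1) ≤ χ(Ḡ)=36 (both strict).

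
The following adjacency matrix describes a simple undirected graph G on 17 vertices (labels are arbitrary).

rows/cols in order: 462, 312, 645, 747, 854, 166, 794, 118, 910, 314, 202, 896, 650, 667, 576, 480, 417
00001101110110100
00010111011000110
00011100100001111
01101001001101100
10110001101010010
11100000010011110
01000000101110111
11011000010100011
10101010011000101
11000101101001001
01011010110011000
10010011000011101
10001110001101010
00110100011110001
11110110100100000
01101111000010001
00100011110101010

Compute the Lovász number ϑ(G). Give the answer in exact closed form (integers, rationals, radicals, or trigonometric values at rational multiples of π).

sqrt(17)

N(667) = {645, 747, 166, 314, 202, 896, 650, 417}, |N(667)| = 8.
deg(576) = 8; N(576) = {462, 312, 645, 747, 166, 794, 910, 896}.
N(794) = {312, 910, 202, 896, 650, 576, 480, 417}, |N(794)| = 8.
N(462) = {854, 166, 118, 910, 314, 896, 650, 576}, |N(462)| = 8.
8-regular, N=17; Paley(17): SR with (k,λ,μ)=(8,3,4).
spec(A) ≈ [8.0, 1.5616, -2.5616] (distinct, 4 d.p.).
−17·(-sqrt(17)/2 - 1/2) / ((8)−(-sqrt(17)/2 - 1/2)) = sqrt(17) = ϑ(G).
ϑ(G) ≈ 4.1231056.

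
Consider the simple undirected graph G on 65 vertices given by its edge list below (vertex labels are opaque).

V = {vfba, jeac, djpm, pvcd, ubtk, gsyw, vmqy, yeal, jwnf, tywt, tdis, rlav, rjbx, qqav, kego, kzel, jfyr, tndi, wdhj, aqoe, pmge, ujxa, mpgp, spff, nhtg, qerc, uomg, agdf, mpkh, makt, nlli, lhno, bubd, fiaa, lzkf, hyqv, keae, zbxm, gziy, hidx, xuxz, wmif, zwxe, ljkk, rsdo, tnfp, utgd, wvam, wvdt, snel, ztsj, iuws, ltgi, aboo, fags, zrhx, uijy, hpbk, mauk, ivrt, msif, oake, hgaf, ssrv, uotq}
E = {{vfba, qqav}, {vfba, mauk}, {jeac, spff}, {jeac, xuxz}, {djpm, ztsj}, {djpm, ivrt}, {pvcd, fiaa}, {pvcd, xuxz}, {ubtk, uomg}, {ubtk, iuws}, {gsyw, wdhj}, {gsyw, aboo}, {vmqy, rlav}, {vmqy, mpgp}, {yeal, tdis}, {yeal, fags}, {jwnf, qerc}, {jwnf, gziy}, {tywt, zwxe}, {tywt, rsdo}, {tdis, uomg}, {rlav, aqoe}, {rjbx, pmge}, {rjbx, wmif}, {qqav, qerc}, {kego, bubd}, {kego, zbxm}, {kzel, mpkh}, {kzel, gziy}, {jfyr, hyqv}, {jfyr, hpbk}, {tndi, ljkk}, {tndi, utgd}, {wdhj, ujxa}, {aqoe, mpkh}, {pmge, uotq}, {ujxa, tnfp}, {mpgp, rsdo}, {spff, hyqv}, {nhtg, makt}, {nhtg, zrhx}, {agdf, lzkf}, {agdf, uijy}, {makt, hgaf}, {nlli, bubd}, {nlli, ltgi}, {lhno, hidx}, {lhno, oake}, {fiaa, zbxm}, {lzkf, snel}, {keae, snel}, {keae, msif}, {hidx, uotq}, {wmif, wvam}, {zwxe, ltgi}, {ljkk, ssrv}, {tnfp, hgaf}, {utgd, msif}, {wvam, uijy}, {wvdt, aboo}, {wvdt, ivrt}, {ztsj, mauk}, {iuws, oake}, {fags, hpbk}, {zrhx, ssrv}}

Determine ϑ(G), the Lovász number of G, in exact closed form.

65*cos(pi/65)/(cos(pi/65) + 1)

deg(snel) = 2; N(snel) = {lzkf, keae}.
N(zbxm) = {kego, fiaa}, |N(zbxm)| = 2.
Vertex fiaa has 2 neighbors: pvcd, zbxm.
deg(jfyr) = 2; N(jfyr) = {hyqv, hpbk}.
65-vertex 2-regular graph: connected 2-regular on 65 ⇒ C_{65}.
spec(A) ≈ [2.0, 1.9907, 1.9627, 1.9165, 1.8523, 1.7709, 1.6729, 1.5593, 1.4312, 1.2897, 1.1361, 0.972, 0.7987, 0.618, 0.4316, 0.2411, 0.0483, -0.1449, -0.3367, -0.5254, -0.7092, -0.8864, -1.0553, -1.2143, -1.362, -1.497, -1.618, -1.7239, -1.8137, -1.8866, -1.9419, -1.979, -1.9977] (distinct, 4 d.p.).
ϑ = −N·λ_min/(λ_max−λ_min) = −65·(-2*cos(pi/65))/(2−(-2*cos(pi/65))) = 65*cos(pi/65)/(cos(pi/65) + 1).
≈ 32.4810126 (to 7 d.p.).
32 ≤ 65*cos(pi/65)/(cos(pi/65) + 1) ≤ 33: both strict.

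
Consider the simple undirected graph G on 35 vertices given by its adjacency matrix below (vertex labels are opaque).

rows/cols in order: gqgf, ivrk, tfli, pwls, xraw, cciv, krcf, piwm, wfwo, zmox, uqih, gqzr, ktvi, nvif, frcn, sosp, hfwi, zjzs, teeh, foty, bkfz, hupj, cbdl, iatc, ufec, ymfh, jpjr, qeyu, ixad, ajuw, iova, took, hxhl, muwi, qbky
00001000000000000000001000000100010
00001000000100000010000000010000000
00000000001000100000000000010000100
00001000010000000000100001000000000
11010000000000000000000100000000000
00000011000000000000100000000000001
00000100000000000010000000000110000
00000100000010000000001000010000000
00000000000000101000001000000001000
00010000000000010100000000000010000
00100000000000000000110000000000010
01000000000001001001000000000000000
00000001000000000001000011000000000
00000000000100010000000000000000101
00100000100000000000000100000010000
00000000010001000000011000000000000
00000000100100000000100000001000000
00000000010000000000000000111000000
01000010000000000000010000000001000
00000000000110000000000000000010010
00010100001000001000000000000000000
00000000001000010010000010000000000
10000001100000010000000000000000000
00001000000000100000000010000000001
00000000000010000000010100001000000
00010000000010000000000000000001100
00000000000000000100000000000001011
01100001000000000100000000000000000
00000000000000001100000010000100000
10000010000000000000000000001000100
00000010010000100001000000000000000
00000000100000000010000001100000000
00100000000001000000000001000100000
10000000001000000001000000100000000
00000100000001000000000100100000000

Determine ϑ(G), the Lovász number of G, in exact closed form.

15

N(qeyu) = {ivrk, tfli, piwm, zjzs}, |N(qeyu)| = 4.
N(nvif) = {gqzr, sosp, hxhl, qbky}, |N(nvif)| = 4.
Vertex ktvi has 4 neighbors: piwm, foty, ufec, ymfh.
deg(ajuw) = 4; N(ajuw) = {gqgf, krcf, ixad, hxhl}.
Regular of degree 4 on 35 vertices: Kneser K(7,3) on C(7,3)=35 vertices.
Distinct eigenvalues (to 6 d.p.): [4.0, 2.0, -1.0, -3.0].
−35·(-3) / ((4)−(-3)) = 15 = ϑ(G).
ϑ(G) ≈ 15.000000000.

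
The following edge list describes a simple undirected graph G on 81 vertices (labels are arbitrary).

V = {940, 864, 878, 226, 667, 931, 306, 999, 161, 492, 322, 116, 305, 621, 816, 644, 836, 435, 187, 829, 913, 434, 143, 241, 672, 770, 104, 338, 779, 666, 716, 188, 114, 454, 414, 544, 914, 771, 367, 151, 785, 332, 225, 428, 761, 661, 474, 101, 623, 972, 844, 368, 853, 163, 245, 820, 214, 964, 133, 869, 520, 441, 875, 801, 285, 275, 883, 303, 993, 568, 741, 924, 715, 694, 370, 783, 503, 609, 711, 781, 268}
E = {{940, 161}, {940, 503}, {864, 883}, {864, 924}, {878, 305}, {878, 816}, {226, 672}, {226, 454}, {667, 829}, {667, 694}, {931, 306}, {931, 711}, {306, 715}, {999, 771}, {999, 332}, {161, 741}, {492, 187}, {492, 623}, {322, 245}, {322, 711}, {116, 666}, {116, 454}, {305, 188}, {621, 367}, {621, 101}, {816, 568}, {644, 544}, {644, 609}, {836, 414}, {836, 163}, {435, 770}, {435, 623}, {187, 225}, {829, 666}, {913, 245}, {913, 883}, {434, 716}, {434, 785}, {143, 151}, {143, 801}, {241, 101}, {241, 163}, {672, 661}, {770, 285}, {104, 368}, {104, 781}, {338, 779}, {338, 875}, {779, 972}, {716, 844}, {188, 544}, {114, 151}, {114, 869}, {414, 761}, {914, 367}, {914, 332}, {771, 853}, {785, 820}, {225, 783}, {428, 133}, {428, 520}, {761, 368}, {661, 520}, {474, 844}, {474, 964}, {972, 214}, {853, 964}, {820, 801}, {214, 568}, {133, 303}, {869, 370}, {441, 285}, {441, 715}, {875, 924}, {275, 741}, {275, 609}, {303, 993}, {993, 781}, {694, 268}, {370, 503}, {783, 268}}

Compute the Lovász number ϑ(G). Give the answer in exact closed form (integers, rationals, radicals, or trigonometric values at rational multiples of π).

81*cos(pi/81)/(cos(pi/81) + 1)

deg(940) = 2; N(940) = {161, 503}.
N(434) = {716, 785}, |N(434)| = 2.
N(161) = {940, 741}, |N(161)| = 2.
N(133) = {428, 303}, |N(133)| = 2.
deg(v) = 2 for all v (|V|=81); a single 81-cycle (edge-transitive).
A has 41 distinct eigenvalues ≈ [2.0, 1.993986, 1.97598, 1.94609, 1.904496, 1.851448, 1.787265, 1.712334, 1.627104, 1.532089, 1.427859, 1.315043, 1.194317, 1.066409, 0.932087, 0.79216, 0.647468, 0.498882, 0.347296, 0.193622, 0.038783, -0.11629, -0.270663, -0.423408, -0.573606, -0.720355, -0.862772, -1.0, -1.131214, -1.255624, -1.372483, -1.481088, -1.580785, -1.670976, -1.751116, -1.820726, -1.879385, -1.926742, -1.962511, -1.986477, -1.998496].
Lovász (edge-transitive): ϑ = −81·(-2*cos(pi/81))/((2)−(-2*cos(pi/81))) = 81*cos(pi/81)/(cos(pi/81) + 1).
Numerically 40.4848.
Check 40 ≤ 81*cos(pi/81)/(cos(pi/81) + 1) ≤ 41: both strict.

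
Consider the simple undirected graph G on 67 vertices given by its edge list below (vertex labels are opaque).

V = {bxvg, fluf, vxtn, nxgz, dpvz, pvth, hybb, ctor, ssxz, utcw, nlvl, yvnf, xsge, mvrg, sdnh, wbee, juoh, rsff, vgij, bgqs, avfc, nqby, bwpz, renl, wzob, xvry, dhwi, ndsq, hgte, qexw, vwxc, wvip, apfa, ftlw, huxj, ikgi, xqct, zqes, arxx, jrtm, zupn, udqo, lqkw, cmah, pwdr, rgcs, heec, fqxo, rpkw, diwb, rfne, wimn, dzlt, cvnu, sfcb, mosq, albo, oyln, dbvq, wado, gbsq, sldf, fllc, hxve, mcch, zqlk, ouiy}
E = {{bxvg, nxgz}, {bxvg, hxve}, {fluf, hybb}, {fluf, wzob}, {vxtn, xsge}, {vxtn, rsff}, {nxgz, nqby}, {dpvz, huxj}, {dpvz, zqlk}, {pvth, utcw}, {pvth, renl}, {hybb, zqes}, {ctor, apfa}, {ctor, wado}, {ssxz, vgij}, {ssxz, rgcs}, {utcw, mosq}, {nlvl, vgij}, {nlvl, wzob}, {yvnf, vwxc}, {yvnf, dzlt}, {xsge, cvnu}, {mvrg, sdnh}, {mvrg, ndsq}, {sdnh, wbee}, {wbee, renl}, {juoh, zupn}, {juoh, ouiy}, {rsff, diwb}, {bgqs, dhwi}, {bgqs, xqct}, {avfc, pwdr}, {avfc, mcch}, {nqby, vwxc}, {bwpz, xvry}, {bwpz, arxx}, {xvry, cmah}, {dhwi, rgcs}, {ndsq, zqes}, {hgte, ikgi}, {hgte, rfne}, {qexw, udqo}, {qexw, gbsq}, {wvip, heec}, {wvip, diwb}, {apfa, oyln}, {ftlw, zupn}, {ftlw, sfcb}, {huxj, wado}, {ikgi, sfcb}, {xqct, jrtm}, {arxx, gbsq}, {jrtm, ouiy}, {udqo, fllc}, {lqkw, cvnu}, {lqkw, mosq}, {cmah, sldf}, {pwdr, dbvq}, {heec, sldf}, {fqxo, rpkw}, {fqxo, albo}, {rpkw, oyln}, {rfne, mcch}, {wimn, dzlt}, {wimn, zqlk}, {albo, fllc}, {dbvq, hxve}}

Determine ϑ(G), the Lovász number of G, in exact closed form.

67*cos(pi/67)/(cos(pi/67) + 1)

N(mvrg) = {sdnh, ndsq}, |N(mvrg)| = 2.
Vertex ssxz has 2 neighbors: vgij, rgcs.
Vertex hybb has 2 neighbors: fluf, zqes.
Vertex nxgz has 2 neighbors: bxvg, nqby.
2-regular, N=67; connected 2-regular on 67 ⇒ C_{67}.
Distinct eigenvalues (to 6 d.p.): [2.0, 1.991212, 1.964925, 1.92137, 1.860931, 1.784137, 1.691664, 1.584325, 1.463063, 1.328943, 1.183144, 1.026948, 0.861727, 0.688934, 0.510086, 0.326755, 0.140552, -0.046885, -0.233911, -0.418881, -0.600169, -0.776184, -0.945377, -1.106262, -1.257426, -1.397539, -1.52537, -1.639797, -1.739813, -1.824539, -1.893231, -1.945286, -1.980245, -1.997802].
Lovász (edge-transitive): ϑ = −67·(-2*cos(pi/67))/((2)−(-2*cos(pi/67))) = 67*cos(pi/67)/(cos(pi/67) + 1).
= 33.481580… (decimal).
33 ≤ 67*cos(pi/67)/(cos(pi/67) + 1) ≤ 34: both strict.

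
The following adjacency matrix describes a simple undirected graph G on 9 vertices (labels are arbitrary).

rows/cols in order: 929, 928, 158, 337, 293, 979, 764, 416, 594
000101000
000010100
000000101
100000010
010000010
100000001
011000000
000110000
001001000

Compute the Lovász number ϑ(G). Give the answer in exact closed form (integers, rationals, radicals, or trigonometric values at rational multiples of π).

9*cos(pi/9)/(cos(pi/9) + 1)

Vertex 594 has 2 neighbors: 158, 979.
deg(416) = 2; N(416) = {337, 293}.
Vertex 979 has 2 neighbors: 929, 594.
deg(337) = 2; N(337) = {929, 416}.
Regular of degree 2 on 9 vertices: this is C_{9}, the 9-cycle.
spec(A) ≈ [2.0, 1.5321, 0.3473, -1.0, -1.8794] (distinct, 4 d.p.).
Lovász: ϑ = −9(-2*cos(pi/9))/(2+-(-1)*2*cos(pi/9)) = 9*cos(pi/9)/(cos(pi/9) + 1).
ϑ(G) ≈ 4.36009.
Lovász sandwich 4 ≤ 9*cos(pi/9)/(cos(pi/9) + 1) ≤ 5: both strict.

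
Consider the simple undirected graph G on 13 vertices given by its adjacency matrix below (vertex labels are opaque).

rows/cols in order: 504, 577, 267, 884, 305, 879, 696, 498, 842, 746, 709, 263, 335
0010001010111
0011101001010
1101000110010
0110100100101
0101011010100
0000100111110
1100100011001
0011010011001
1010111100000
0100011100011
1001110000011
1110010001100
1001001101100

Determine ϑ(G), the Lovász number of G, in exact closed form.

deg(267) = 6; N(267) = {504, 577, 884, 498, 842, 263}.
N(577) = {267, 884, 305, 696, 746, 263}, |N(577)| = 6.
deg(305) = 6; N(305) = {577, 884, 879, 696, 842, 709}.
N(884) = {577, 267, 305, 498, 709, 335}, |N(884)| = 6.
Every vertex has degree 6 (N=13); SR(13,6,2,3) — a Paley graph.
The 3 distinct eigenvalues: [6.0, 1.3028, -2.3028].
λ_max=6, λ_min=-sqrt(13)/2 - 1/2; ϑ = −13·λ_min/(λ_max−λ_min) = sqrt(13).
≈ 3.605551 (to 6 d.p.).

sqrt(13)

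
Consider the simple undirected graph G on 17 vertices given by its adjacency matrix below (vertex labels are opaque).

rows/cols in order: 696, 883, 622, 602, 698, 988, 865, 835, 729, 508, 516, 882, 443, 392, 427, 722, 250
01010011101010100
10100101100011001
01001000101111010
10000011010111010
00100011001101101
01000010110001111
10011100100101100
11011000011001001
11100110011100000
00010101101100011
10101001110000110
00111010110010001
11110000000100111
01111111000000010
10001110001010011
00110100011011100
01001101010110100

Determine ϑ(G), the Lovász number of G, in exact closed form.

deg(250) = 8; N(250) = {883, 698, 988, 835, 508, 882, 443, 427}.
Vertex 696 has 8 neighbors: 883, 602, 865, 835, 729, 516, 443, 427.
N(392) = {883, 622, 602, 698, 988, 865, 835, 722}, |N(392)| = 8.
Vertex 602 has 8 neighbors: 696, 865, 835, 508, 882, 443, 392, 722.
8-regular, N=17; strongly regular (17,8,3,4).
The 3 distinct eigenvalues: [8.0, 1.56155, -2.56155].
With N=17: ϑ(G) = 17·(-(-sqrt(17)/2 - 1/2))/(8−(-sqrt(17)/2 - 1/2)) = sqrt(17).
Numerically 4.1231056.

sqrt(17)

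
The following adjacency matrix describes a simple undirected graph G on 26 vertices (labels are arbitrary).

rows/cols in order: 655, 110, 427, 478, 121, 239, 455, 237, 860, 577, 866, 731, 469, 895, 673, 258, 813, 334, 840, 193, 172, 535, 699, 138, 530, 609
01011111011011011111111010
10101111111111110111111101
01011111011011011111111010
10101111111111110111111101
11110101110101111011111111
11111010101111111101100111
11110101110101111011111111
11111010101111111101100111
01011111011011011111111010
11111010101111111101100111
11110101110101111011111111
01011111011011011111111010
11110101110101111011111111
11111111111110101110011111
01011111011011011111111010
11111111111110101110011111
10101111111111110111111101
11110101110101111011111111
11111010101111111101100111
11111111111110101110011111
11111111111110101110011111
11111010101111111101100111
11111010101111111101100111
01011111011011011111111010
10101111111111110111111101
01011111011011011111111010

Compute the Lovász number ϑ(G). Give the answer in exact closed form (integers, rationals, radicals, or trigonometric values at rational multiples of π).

7

Vertex 258 has 22 neighbors: 655, 110, 427, 478, 121, 239, 455, 237, 860, 577, 866, 731, 469, 673, 813, 334, 840, 535, 699, 138, 530, 609.
deg(699) = 20; N(699) = {655, 110, 427, 478, 121, 455, 860, 866, 731, 469, 895, 673, 258, 813, 334, 193, 172, 138, 530, 609}.
Vertex 237 has 20 neighbors: 655, 110, 427, 478, 121, 455, 860, 866, 731, 469, 895, 673, 258, 813, 334, 193, 172, 138, 530, 609.
N(427) = {110, 478, 121, 239, 455, 237, 577, 866, 469, 895, 258, 813, 334, 840, 193, 172, 535, 699, 530}, |N(427)| = 19.
Complete 5-partite, parts [7, 6, 5, 4, 4]: perfect, ϑ = α = 7.
Numerically 7.00000.
Check 7 ≤ 7 ≤ 7: collapsed.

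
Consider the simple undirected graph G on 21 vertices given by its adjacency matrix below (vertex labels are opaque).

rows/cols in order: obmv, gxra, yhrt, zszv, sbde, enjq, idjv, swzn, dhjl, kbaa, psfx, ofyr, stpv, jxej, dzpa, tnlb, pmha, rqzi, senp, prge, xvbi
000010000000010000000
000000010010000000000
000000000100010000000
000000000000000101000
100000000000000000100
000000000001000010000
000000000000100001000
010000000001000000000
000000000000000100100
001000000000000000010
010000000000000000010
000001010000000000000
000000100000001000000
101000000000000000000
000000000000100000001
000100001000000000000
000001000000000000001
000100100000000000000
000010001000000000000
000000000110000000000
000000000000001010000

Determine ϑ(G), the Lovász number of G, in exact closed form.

21*cos(pi/21)/(cos(pi/21) + 1)

deg(yhrt) = 2; N(yhrt) = {kbaa, jxej}.
deg(zszv) = 2; N(zszv) = {tnlb, rqzi}.
N(dzpa) = {stpv, xvbi}, |N(dzpa)| = 2.
deg(senp) = 2; N(senp) = {sbde, dhjl}.
Regular of degree 2 on 21 vertices: connected 2-regular on 21 ⇒ C_{21}.
Distinct eigenvalues (to 6 d.p.): [2.0, 1.911146, 1.652478, 1.24698, 0.730682, 0.14946, -0.445042, -1.0, -1.466104, -1.801938, -1.977662].
With N=21: ϑ(G) = 21·(-(-1)*2*cos(pi/21))/(2−(-2*cos(pi/21))) = 21*cos(pi/21)/(cos(pi/21) + 1).
Numerically 10.44103.
Check 10 ≤ 21*cos(pi/21)/(cos(pi/21) + 1) ≤ 11: both strict.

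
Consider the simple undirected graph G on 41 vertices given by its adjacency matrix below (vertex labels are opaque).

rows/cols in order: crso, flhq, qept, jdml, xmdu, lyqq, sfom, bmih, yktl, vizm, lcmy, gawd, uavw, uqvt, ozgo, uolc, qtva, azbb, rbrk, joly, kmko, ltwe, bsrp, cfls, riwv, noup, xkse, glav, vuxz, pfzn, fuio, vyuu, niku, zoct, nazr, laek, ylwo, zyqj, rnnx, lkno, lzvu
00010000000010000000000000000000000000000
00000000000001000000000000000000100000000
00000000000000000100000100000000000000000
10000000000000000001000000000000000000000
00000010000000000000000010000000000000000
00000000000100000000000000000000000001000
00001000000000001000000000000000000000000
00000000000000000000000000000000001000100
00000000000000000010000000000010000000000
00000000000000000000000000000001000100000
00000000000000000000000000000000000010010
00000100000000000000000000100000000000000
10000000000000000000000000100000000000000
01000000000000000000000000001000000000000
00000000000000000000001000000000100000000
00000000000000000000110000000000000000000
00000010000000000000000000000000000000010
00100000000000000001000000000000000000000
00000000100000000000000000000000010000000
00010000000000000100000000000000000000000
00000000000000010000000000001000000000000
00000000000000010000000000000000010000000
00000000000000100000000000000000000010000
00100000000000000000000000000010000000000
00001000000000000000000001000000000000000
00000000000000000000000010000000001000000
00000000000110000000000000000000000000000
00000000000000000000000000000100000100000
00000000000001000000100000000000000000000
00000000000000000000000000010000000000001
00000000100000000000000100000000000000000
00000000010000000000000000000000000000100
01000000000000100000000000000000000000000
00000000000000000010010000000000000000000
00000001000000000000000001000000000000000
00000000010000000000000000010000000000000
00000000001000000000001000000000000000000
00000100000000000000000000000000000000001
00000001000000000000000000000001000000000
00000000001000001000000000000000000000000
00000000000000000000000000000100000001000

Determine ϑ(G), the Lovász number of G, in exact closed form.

Vertex rnnx has 2 neighbors: bmih, vyuu.
deg(lyqq) = 2; N(lyqq) = {gawd, zyqj}.
deg(qtva) = 2; N(qtva) = {sfom, lkno}.
deg(joly) = 2; N(joly) = {jdml, azbb}.
Regular of degree 2 on 41 vertices: this is C_{41}, the 41-cycle.
The 21 distinct eigenvalues: [2.0, 1.9766, 1.9068, 1.7923, 1.6359, 1.441, 1.2125, 0.9554, 0.676, 0.3808, 0.0766, -0.2294, -0.53, -0.8181, -1.0871, -1.3307, -1.543, -1.7191, -1.855, -1.9474, -1.9941].
λ_max=2, λ_min=-2*cos(pi/41); ϑ = −41·λ_min/(λ_max−λ_min) = 41*cos(pi/41)/(cos(pi/41) + 1).
= 20.4698803… (decimal).
Lovász sandwich 20 ≤ 41*cos(pi/41)/(cos(pi/41) + 1) ≤ 21: both strict.

41*cos(pi/41)/(cos(pi/41) + 1)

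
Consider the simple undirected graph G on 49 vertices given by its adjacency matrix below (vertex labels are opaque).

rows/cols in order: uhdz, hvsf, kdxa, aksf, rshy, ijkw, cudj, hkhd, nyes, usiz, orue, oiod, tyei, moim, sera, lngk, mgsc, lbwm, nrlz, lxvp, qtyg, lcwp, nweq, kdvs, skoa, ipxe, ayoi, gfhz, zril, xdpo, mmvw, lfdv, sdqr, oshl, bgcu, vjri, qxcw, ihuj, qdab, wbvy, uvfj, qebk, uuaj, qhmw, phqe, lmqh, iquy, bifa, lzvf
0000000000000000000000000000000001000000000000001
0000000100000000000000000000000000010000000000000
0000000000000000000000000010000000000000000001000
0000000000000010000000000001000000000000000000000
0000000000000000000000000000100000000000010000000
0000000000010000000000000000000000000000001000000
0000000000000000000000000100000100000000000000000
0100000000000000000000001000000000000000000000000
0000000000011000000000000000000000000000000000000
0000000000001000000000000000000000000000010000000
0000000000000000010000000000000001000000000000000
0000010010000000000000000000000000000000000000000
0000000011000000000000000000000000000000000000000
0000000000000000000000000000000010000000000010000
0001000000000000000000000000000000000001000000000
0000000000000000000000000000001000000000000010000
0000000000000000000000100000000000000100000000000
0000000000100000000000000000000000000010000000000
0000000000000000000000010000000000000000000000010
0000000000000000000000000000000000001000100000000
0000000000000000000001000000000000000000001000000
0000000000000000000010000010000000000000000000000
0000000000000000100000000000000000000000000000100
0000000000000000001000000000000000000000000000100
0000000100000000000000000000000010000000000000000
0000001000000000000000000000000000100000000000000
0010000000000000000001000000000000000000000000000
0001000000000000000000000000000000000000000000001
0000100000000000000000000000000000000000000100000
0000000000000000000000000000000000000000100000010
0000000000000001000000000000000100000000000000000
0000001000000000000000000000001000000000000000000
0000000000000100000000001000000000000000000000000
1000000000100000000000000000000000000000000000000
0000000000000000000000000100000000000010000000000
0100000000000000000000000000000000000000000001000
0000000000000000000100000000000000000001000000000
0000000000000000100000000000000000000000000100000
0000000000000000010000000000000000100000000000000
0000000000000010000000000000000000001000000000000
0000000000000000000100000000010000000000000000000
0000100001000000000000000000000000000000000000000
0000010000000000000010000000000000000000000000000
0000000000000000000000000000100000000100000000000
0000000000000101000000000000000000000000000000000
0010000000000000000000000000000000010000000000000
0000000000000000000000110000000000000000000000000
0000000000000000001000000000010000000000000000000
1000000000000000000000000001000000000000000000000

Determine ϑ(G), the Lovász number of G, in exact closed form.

49*cos(pi/49)/(cos(pi/49) + 1)

Vertex ihuj has 2 neighbors: mgsc, qhmw.
N(sdqr) = {moim, skoa}, |N(sdqr)| = 2.
deg(mgsc) = 2; N(mgsc) = {nweq, ihuj}.
deg(mmvw) = 2; N(mmvw) = {lngk, lfdv}.
2-regular, N=49; a single 49-cycle (edge-transitive).
A has 25 distinct eigenvalues ≈ [2.0, 1.984, 1.935, 1.854, 1.743, 1.603, 1.437, 1.247, 1.037, 0.81, 0.569, 0.319, 0.064, -0.192, -0.445, -0.691, -0.925, -1.144, -1.345, -1.523, -1.676, -1.802, -1.898, -1.963, -1.996].
Lovász: ϑ = −49(-2*cos(pi/49))/(2+-(-1)*2*cos(pi/49)) = 49*cos(pi/49)/(cos(pi/49) + 1).
Numerically 24.474805178.
α=24, χ(Ḡ)=25; ϑ=49*cos(pi/49)/(cos(pi/49) + 1) lies between (both strict).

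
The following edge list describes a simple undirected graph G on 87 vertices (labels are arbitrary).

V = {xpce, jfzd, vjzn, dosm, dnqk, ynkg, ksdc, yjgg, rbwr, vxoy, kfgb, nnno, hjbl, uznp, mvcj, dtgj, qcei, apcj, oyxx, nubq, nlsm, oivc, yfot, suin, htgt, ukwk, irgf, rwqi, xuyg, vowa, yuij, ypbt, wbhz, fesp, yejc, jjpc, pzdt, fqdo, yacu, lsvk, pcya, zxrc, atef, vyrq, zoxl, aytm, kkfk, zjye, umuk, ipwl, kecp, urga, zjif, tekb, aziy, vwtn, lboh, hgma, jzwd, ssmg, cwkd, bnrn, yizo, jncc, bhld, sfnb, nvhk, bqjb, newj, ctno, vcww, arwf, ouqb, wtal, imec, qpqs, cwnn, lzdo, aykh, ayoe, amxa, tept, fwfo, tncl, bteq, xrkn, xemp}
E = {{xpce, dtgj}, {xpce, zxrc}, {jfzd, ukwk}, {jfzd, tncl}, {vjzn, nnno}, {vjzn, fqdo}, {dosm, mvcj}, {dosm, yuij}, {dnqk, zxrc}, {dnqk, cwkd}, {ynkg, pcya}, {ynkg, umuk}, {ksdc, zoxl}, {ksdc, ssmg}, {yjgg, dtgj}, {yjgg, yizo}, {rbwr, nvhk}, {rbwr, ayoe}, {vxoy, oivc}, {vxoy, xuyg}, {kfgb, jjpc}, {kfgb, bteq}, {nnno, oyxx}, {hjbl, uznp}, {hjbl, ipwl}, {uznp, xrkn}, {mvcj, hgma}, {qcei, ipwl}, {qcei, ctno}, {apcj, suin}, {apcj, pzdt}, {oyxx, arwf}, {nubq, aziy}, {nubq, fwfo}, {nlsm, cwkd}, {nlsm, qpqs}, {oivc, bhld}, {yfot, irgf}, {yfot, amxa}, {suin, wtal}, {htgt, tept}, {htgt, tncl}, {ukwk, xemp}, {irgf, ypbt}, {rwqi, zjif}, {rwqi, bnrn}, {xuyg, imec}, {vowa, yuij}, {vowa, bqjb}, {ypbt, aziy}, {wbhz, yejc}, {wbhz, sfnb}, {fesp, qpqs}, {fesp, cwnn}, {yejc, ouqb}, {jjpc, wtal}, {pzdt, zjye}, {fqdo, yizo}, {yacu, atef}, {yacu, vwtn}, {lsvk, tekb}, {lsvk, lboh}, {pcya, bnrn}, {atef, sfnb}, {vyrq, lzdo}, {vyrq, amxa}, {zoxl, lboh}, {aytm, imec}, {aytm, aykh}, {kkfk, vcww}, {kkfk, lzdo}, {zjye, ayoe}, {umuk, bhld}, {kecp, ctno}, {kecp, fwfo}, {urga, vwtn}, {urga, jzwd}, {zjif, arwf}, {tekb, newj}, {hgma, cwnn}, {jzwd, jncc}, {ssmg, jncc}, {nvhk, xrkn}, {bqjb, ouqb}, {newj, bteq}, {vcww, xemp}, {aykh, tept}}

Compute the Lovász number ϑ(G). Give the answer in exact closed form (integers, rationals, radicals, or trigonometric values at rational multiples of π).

87*cos(pi/87)/(cos(pi/87) + 1)

N(mvcj) = {dosm, hgma}, |N(mvcj)| = 2.
Vertex umuk has 2 neighbors: ynkg, bhld.
deg(tncl) = 2; N(tncl) = {jfzd, htgt}.
Vertex yejc has 2 neighbors: wbhz, ouqb.
Every vertex has degree 2 (N=87); connected 2-regular on 87 ⇒ C_{87}.
A has 44 distinct eigenvalues ≈ [2.0, 1.99479, 1.97917, 1.95324, 1.91713, 1.87102, 1.81515, 1.74982, 1.67537, 1.59219, 1.5007, 1.40139, 1.29477, 1.18141, 1.06188, 0.93682, 0.80687, 0.67272, 0.53506, 0.39461, 0.2521, 0.10828, -0.03611, -0.18031, -0.32356, -0.46513, -0.60428, -0.74028, -0.87241, -1.0, -1.12237, -1.2389, -1.34896, -1.45199, -1.54745, -1.63484, -1.71371, -1.78365, -1.84429, -1.89531, -1.93645, -1.96749, -1.98828, -1.9987].
ϑ = −N·λ_min/(λ_max−λ_min) = −87·(-2*cos(pi/87))/(2−(-2*cos(pi/87))) = 87*cos(pi/87)/(cos(pi/87) + 1).
Numerically 43.485816452.
α=43, χ(Ḡ)=44; ϑ=87*cos(pi/87)/(cos(pi/87) + 1) lies between (both strict).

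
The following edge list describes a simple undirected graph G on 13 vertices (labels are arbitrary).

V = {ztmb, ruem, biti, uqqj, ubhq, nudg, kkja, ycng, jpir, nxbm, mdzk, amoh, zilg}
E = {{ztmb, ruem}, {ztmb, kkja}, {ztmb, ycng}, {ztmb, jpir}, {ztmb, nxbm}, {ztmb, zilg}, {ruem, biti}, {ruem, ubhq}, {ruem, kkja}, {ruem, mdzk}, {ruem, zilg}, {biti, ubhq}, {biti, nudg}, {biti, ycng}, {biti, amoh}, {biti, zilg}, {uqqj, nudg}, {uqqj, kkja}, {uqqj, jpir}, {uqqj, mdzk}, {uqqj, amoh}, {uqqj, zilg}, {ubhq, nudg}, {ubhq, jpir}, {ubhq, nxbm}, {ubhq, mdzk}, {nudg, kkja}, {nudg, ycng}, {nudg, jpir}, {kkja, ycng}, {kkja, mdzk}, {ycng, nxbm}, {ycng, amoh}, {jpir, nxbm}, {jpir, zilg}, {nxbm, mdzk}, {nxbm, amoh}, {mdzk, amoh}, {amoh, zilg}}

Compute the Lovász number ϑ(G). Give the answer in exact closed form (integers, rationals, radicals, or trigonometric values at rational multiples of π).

Vertex kkja has 6 neighbors: ztmb, ruem, uqqj, nudg, ycng, mdzk.
Vertex uqqj has 6 neighbors: nudg, kkja, jpir, mdzk, amoh, zilg.
deg(ztmb) = 6; N(ztmb) = {ruem, kkja, ycng, jpir, nxbm, zilg}.
Vertex biti has 6 neighbors: ruem, ubhq, nudg, ycng, amoh, zilg.
13-vertex 6-regular graph: SR(13,6,2,3) — a Paley graph.
The 3 distinct eigenvalues: [6.0, 1.303, -2.303].
ϑ = −N·λ_min/(λ_max−λ_min) = −13·(-sqrt(13)/2 - 1/2)/(6−(-sqrt(13)/2 - 1/2)) = sqrt(13).
ϑ(G) ≈ 3.6055513.

sqrt(13)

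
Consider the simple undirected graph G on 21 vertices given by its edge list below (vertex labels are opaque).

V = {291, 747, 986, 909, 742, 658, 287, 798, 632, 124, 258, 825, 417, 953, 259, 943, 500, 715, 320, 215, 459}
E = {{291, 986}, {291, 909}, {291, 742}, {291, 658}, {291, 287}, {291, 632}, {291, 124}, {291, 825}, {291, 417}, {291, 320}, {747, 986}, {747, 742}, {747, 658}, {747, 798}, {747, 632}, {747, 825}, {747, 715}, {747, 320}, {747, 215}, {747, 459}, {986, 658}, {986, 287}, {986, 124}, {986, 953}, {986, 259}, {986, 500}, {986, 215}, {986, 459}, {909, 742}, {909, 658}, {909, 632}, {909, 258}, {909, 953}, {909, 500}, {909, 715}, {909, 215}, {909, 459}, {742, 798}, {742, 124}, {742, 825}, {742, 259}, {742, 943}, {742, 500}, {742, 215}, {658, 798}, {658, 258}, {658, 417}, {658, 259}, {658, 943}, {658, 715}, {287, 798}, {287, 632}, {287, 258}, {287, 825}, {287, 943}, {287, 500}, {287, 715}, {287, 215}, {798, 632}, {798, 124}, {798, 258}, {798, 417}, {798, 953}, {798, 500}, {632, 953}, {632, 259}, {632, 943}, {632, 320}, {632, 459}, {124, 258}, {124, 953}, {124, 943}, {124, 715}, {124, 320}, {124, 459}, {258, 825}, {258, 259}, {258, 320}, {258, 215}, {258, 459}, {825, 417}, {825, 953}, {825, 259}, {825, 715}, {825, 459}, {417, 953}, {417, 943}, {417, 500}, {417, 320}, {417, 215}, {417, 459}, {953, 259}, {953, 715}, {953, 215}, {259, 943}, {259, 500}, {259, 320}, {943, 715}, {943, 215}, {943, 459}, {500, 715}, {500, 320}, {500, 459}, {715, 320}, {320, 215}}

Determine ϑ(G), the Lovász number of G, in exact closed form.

deg(258) = 10; N(258) = {909, 658, 287, 798, 124, 825, 259, 320, 215, 459}.
Vertex 742 has 10 neighbors: 291, 747, 909, 798, 124, 825, 259, 943, 500, 215.
deg(715) = 10; N(715) = {747, 909, 658, 287, 124, 825, 953, 943, 500, 320}.
Vertex 986 has 10 neighbors: 291, 747, 658, 287, 124, 953, 259, 500, 215, 459.
21-vertex 10-regular graph: this is K(7,2), the Kneser graph.
A has 3 distinct eigenvalues ≈ [10.0, 1.0, -4.0].
λ_max=10, λ_min=-4; ϑ = −21·λ_min/(λ_max−λ_min) = 6.
= 6.00000000… (decimal).

6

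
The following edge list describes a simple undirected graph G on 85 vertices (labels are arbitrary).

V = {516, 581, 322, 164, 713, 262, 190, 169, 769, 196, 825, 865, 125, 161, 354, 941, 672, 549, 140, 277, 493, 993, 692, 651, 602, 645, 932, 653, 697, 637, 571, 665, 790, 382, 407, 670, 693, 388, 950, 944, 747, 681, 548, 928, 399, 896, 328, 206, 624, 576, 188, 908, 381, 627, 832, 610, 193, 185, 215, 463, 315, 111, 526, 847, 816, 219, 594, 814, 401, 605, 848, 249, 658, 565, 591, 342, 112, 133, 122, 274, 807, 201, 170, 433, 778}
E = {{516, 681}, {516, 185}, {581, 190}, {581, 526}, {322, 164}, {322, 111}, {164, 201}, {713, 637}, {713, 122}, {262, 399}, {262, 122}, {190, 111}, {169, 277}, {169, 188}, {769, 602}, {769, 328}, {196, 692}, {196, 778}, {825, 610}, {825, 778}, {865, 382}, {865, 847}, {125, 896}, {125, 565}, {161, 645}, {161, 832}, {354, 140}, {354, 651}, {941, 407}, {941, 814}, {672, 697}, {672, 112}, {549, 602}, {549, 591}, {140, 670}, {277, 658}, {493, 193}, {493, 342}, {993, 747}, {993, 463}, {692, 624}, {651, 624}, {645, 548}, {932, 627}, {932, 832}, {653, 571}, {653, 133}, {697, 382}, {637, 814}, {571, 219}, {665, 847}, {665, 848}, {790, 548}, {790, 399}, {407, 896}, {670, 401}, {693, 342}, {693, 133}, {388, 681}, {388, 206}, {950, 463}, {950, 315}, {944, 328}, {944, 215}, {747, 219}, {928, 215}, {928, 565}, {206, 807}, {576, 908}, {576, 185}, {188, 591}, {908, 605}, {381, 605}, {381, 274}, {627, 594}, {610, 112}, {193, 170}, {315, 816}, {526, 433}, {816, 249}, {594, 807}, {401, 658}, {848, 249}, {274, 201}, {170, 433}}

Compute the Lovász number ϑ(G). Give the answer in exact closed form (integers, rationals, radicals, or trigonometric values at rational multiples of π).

85*cos(pi/85)/(cos(pi/85) + 1)

deg(382) = 2; N(382) = {865, 697}.
Vertex 133 has 2 neighbors: 653, 693.
deg(865) = 2; N(865) = {382, 847}.
Vertex 565 has 2 neighbors: 125, 928.
2-regular, N=85; a single 85-cycle (edge-transitive).
A has 43 distinct eigenvalues ≈ [2.0, 1.99454, 1.97818, 1.95102, 1.91321, 1.86494, 1.80649, 1.73818, 1.66037, 1.57349, 1.47802, 1.37447, 1.26342, 1.14547, 1.02126, 0.89148, 0.75682, 0.61803, 0.47587, 0.33111, 0.18454, 0.03696, -0.11082, -0.258, -0.40376, -0.54733, -0.6879, -0.82471, -0.95702, -1.08411, -1.20527, -1.31985, -1.42722, -1.5268, -1.61803, -1.70043, -1.77355, -1.83697, -1.89037, -1.93344, -1.96595, -1.98772, -1.99863].
Lovász (edge-transitive): ϑ = −85·(-2*cos(pi/85))/((2)−(-2*cos(pi/85))) = 85*cos(pi/85)/(cos(pi/85) + 1).
ϑ(G) ≈ 42.4855.
Sandwich: α(G)=42 ≤ ϑ(G)=85*cos(pi/85)/(cos(pi/85) + 1) ≤ χ(Ḡ)=43 (both strict).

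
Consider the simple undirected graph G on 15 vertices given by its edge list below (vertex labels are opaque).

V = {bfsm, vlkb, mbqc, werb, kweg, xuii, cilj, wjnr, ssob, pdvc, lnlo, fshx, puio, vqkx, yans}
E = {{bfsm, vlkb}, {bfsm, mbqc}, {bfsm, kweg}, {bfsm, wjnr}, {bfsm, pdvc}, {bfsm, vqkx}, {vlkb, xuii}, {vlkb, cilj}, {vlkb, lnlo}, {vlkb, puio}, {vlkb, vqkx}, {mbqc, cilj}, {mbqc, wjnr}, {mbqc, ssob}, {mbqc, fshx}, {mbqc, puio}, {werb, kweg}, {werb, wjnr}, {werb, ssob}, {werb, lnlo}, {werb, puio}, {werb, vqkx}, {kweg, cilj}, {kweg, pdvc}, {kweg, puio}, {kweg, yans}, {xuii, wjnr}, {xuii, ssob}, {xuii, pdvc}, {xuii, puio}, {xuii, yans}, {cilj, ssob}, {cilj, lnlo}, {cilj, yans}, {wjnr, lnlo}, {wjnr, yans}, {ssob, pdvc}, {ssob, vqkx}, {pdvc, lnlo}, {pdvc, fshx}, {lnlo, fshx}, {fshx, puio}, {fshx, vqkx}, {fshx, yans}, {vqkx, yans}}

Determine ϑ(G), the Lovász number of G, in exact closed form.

5

deg(cilj) = 6; N(cilj) = {vlkb, mbqc, kweg, ssob, lnlo, yans}.
Vertex vqkx has 6 neighbors: bfsm, vlkb, werb, ssob, fshx, yans.
deg(xuii) = 6; N(xuii) = {vlkb, wjnr, ssob, pdvc, puio, yans}.
N(kweg) = {bfsm, werb, cilj, pdvc, puio, yans}, |N(kweg)| = 6.
G on 15 vertices is 6-regular; Kneser-type, 2-subsets of [6].
Distinct eigenvalues (to 5 d.p.): [6.0, 1.0, -3.0].
λ_max=6, λ_min=-3; ϑ = −15·λ_min/(λ_max−λ_min) = 5.
Numerically 5.0000000.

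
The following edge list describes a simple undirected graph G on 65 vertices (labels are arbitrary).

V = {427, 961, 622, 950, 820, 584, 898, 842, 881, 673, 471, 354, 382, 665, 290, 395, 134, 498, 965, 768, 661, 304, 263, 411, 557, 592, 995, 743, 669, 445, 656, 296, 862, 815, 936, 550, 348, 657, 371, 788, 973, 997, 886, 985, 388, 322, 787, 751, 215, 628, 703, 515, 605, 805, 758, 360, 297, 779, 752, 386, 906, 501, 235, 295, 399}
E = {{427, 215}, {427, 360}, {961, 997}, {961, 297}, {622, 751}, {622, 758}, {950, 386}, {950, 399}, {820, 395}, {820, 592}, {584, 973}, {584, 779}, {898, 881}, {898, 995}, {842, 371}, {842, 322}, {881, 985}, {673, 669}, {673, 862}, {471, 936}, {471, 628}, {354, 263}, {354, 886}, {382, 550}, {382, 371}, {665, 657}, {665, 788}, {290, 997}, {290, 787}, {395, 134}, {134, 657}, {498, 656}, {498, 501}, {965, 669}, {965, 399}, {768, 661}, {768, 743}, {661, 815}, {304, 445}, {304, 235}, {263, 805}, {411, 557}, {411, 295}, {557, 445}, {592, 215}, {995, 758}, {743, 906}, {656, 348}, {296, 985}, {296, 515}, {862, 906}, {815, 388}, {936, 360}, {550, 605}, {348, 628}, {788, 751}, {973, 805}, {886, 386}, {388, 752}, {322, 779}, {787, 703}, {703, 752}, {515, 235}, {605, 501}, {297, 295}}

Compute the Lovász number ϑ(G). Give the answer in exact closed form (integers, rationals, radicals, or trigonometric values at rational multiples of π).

65*cos(pi/65)/(cos(pi/65) + 1)

deg(965) = 2; N(965) = {669, 399}.
deg(665) = 2; N(665) = {657, 788}.
N(779) = {584, 322}, |N(779)| = 2.
Vertex 388 has 2 neighbors: 815, 752.
Every vertex has degree 2 (N=65); a single 65-cycle (edge-transitive).
Distinct eigenvalues (to 5 d.p.): [2.0, 1.99066, 1.96274, 1.91649, 1.85235, 1.77091, 1.67294, 1.55935, 1.4312, 1.28968, 1.13613, 0.97197, 0.79873, 0.61803, 0.43157, 0.24107, 0.04833, -0.14487, -0.33671, -0.52541, -0.70921, -0.88638, -1.05528, -1.21433, -1.36203, -1.49702, -1.61803, -1.72394, -1.81375, -1.88662, -1.94188, -1.97901, -1.99766].
Lovász (edge-transitive): ϑ = −65·(-2*cos(pi/65))/((2)−(-2*cos(pi/65))) = 65*cos(pi/65)/(cos(pi/65) + 1).
ϑ(G) ≈ 32.481013.
Check 32 ≤ 65*cos(pi/65)/(cos(pi/65) + 1) ≤ 33: both strict.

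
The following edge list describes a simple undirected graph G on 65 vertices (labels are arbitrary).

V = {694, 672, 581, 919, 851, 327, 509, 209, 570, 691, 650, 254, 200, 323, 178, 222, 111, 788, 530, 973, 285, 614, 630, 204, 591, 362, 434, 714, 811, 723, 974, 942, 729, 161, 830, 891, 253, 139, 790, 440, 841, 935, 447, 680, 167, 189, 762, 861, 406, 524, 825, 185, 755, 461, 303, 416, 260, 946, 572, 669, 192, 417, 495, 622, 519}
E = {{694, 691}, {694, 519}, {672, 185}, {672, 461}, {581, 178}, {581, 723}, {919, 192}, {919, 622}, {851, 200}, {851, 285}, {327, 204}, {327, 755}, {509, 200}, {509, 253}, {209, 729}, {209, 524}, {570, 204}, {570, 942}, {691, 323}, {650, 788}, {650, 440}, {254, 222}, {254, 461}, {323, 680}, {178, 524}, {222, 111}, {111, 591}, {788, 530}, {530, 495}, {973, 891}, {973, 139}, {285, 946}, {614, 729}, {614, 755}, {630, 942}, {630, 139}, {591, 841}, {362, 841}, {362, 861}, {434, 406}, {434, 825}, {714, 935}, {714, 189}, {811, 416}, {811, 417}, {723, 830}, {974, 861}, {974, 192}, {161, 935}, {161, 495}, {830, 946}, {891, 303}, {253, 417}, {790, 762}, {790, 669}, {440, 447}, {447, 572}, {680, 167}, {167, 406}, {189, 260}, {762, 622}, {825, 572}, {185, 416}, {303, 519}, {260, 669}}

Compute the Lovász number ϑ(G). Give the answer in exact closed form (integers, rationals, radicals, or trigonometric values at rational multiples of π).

N(630) = {942, 139}, |N(630)| = 2.
N(570) = {204, 942}, |N(570)| = 2.
Vertex 185 has 2 neighbors: 672, 416.
Vertex 167 has 2 neighbors: 680, 406.
Regular of degree 2 on 65 vertices: this is C_{65}, the 65-cycle.
A has 33 distinct eigenvalues ≈ [2.0, 1.99066, 1.96274, 1.91649, 1.85235, 1.77091, 1.67294, 1.55935, 1.4312, 1.28968, 1.13613, 0.97197, 0.79873, 0.61803, 0.43157, 0.24107, 0.04833, -0.14487, -0.33671, -0.52541, -0.70921, -0.88638, -1.05528, -1.21433, -1.36203, -1.49702, -1.61803, -1.72394, -1.81375, -1.88662, -1.94188, -1.97901, -1.99766].
Lovász: ϑ = −65(-2*cos(pi/65))/(2+-(-1)*2*cos(pi/65)) = 65*cos(pi/65)/(cos(pi/65) + 1).
Numerically 32.481012600.
α=32, χ(Ḡ)=33; ϑ=65*cos(pi/65)/(cos(pi/65) + 1) lies between (both strict).

65*cos(pi/65)/(cos(pi/65) + 1)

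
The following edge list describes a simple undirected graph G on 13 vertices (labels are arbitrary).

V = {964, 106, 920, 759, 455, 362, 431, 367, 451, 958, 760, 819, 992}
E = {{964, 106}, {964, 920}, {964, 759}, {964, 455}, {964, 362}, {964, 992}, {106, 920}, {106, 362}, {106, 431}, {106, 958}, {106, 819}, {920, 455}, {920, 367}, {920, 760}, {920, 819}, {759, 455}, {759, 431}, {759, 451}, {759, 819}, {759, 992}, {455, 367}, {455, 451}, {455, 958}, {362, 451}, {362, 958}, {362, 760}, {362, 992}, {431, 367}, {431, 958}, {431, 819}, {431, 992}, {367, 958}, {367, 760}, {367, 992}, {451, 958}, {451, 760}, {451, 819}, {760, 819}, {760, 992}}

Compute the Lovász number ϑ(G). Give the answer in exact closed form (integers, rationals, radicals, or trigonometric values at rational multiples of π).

Vertex 992 has 6 neighbors: 964, 759, 362, 431, 367, 760.
Vertex 106 has 6 neighbors: 964, 920, 362, 431, 958, 819.
N(362) = {964, 106, 451, 958, 760, 992}, |N(362)| = 6.
N(451) = {759, 455, 362, 958, 760, 819}, |N(451)| = 6.
6-regular, N=13; SR(13,6,2,3) — a Paley graph.
spec(A) ≈ [6.0, 1.302776, -2.302776] (distinct, 6 d.p.).
Lovász (edge-transitive): ϑ = −13·(-sqrt(13)/2 - 1/2)/((6)−(-sqrt(13)/2 - 1/2)) = sqrt(13).
≈ 3.605551 (to 6 d.p.).

sqrt(13)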